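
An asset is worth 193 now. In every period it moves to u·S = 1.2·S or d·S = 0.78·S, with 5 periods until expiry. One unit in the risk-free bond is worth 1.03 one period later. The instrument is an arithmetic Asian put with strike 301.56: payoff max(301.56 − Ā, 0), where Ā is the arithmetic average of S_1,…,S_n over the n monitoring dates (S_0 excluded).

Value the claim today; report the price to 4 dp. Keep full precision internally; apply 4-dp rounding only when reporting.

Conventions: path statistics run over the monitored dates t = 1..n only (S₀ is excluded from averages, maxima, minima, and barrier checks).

Under the martingale measure an up-move has probability p* = 0.5952; value the claim as the probability-weighted average of per-path payoffs, discounted 5 periods at R = 1.03.
Enumerate all 2^5 = 32 price paths (U = up ×1.2, D = down ×0.78); each path with k up-moves has probability p*^k·(1−p*)^(5−k).
DDDDD: Ā=97.3423, payoff=204.2177, prob=0.010864
UDDDD: Ā=149.7573, payoff=151.8027, prob=0.015977
DUDDD: Ā=133.5453, payoff=168.0147, prob=0.015977
UUDDD: Ā=205.4543, payoff=96.1057, prob=0.023495
DDUDD: Ā=120.9000, payoff=180.6600, prob=0.015977
UDUDD: Ā=185.9999, payoff=115.5601, prob=0.023495
DUUDD: Ā=169.7879, payoff=131.7721, prob=0.023495
UUUDD: Ā=261.2122, payoff=40.3478, prob=0.034552
DDDUD: Ā=111.0366, payoff=190.5234, prob=0.015977
UDDUD: Ā=170.8255, payoff=130.7345, prob=0.023495
DUDUD: Ā=154.6135, payoff=146.9465, prob=0.023495
UUDUD: Ā=237.8669, payoff=63.6931, prob=0.034552
DDUUD: Ā=141.9681, payoff=159.5919, prob=0.023495
UDUUD: Ā=218.4125, payoff=83.1475, prob=0.034552
DUUUD: Ā=202.2005, payoff=99.3595, prob=0.034552
UUUUD: Ā=311.0777, payoff=0.0000, prob=0.050812
DDDDU: Ā=103.3431, payoff=198.2169, prob=0.015977
UDDDU: Ā=158.9894, payoff=142.5706, prob=0.023495
DUDDU: Ā=142.7774, payoff=158.7826, prob=0.023495
UUDDU: Ā=219.6576, payoff=81.9024, prob=0.034552
DDUDU: Ā=130.1321, payoff=171.4279, prob=0.023495
UDUDU: Ā=200.2032, payoff=101.3568, prob=0.034552
DUUDU: Ā=183.9912, payoff=117.5688, prob=0.034552
UUUDU: Ā=283.0634, payoff=18.4966, prob=0.050812
DDDUU: Ā=120.2687, payoff=181.2913, prob=0.023495
UDDUU: Ā=185.0288, payoff=116.5312, prob=0.034552
DUDUU: Ā=168.8168, payoff=132.7432, prob=0.034552
UUDUU: Ā=259.7181, payoff=41.8419, prob=0.050812
DDUUU: Ā=156.1714, payoff=145.3886, prob=0.034552
UDUUU: Ā=240.2637, payoff=61.2963, prob=0.050812
DUUUU: Ā=224.0517, payoff=77.5083, prob=0.050812
UUUUU: Ā=344.6949, payoff=0.0000, prob=0.074723
Price = Σ prob·payoff / R^5 = 94.186153 / 1.159274 = 81.2458

price = 81.2458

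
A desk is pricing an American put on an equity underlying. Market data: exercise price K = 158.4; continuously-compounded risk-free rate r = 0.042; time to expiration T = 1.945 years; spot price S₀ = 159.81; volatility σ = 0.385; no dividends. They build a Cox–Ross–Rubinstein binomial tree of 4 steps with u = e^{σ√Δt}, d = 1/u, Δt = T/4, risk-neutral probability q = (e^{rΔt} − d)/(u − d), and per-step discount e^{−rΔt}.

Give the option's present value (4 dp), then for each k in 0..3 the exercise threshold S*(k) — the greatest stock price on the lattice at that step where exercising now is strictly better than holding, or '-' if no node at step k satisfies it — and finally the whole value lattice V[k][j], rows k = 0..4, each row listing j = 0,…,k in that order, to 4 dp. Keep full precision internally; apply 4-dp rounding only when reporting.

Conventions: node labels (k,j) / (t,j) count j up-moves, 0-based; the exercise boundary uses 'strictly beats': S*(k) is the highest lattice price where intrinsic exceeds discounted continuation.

Δt=0.48625  u=1.30796  d=0.76455  q=0.47125  discount=0.97978
step 4 (expiry): payoffs max(K−S,0) = 103.7954 64.9850 0.0000 0.0000 0.0000
step 3: (k=3,j=0): S=71.4205, K−S=86.9795, hold=83.7774 ⇒ V=86.9795 exercise | (k=3,j=1): S=122.1829, K−S=36.2171, hold=33.6661 ⇒ V=36.2171 exercise | (k=3,j=2): S=209.0247, K−S=0.0000, hold=0.0000 ⇒ V=0.0000 continue | (k=3,j=3): S=357.5896, K−S=0.0000, hold=0.0000 ⇒ V=0.0000 continue  boundary S*=122.1829
step 2: (k=2,j=0): S=93.4150, K−S=64.9850, hold=61.7829 ⇒ V=64.9850 exercise | (k=2,j=1): S=159.8100, K−S=0.0000, hold=18.7626 ⇒ V=18.7626 continue | (k=2,j=2): S=273.3954, K−S=0.0000, hold=0.0000 ⇒ V=0.0000 continue  boundary S*=93.4150
step 1: (k=1,j=0): S=122.1829, K−S=36.2171, hold=42.3292 ⇒ V=42.3292 continue | (k=1,j=1): S=209.0247, K−S=0.0000, hold=9.7201 ⇒ V=9.7201 continue  boundary S*=-
step 0: (k=0,j=0): S=159.8100, K−S=0.0000, hold=26.4171 ⇒ V=26.4171 continue  boundary S*=-

price = 26.4171
boundary = - - 93.4150 122.1829
tree:
26.4171
42.3292 9.7201
64.9850 18.7626 0.0000
86.9795 36.2171 0.0000 0.0000
103.7954 64.9850 0.0000 0.0000 0.0000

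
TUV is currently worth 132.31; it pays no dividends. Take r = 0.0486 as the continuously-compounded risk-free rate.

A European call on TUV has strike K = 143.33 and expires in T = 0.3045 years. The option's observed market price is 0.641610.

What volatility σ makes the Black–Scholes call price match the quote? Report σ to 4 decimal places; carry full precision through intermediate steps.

At σ = 0.1125 the Black–Scholes value reproduces the quote:
σ√T = 0.1125·√0.3045 = 0.062079
d₁ = (ln(S/K) + (r+σ²/2)T) / (σ√T) = (ln(132.31/143.33) + (0.0486+0.1125²/2)·0.3045) / 0.062079 = (-0.080002 + 0.016726) / 0.062079 = -1.019285
d₂ = d₁ − σ√T = -1.019285 − 0.062079 = -1.081364
e^{−rT} = 0.985310
N(d₁) = 0.154034,  N(d₂) = 0.139768
V = S·N(d₁) − K·e^{−rT}·N(d₂) = 20.380223 − 19.738613 = 0.641610 (equal to the quote); since ∂V/∂σ > 0 for all σ, the implied volatility is unique

sigma = 0.1125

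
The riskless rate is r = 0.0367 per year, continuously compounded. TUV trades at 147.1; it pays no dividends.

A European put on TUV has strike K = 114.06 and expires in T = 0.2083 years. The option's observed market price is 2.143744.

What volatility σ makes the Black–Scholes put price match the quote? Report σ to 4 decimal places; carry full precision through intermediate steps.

sigma = 0.5254

At σ = 0.5254 the Black–Scholes value reproduces the quote:
σ√T = 0.5254·√0.2083 = 0.239792
d₁ = (ln(S/K) + (r+σ²/2)T) / (σ√T) = (ln(147.1/114.06) + (0.0367+0.5254²/2)·0.2083) / 0.239792 = (0.254388 + 0.036395) / 0.239792 = 1.212646
d₂ = d₁ − σ√T = 1.212646 − 0.239792 = 0.972854
e^{−rT} = 0.992385
N(−d₁) = 0.112633,  N(−d₂) = 0.165313
V = K·e^{−rT}·N(−d₂) − S·N(−d₁) = 18.712012 − 16.568267 = 2.143744 (equal to the quote); since ∂V/∂σ > 0 for all σ, the implied volatility is unique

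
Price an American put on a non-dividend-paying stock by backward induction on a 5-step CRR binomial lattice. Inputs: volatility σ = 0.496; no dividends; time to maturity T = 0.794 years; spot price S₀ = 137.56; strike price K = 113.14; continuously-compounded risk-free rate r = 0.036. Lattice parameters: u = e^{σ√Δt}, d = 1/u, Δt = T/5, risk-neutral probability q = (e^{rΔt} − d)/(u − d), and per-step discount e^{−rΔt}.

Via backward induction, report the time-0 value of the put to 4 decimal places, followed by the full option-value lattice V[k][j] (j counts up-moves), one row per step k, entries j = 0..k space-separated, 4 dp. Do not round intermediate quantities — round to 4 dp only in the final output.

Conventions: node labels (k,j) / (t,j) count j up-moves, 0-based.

Δt=0.15880, u=1.21854, d=0.82065, q=0.46516, disc=e^(-rΔt)=0.99430
k=5 terminal: V=max(K-S,0) → 61.9376 37.1124 0.2509 0.0000 0.0000 0.0000
k=4: j=0 S=62.3923 intr=50.7477 cont=50.1028 V=50.7477[EX]; j=1 S=92.6428 intr=20.4972 cont=19.8523 V=20.4972[EX]; j=2 S=137.5600 intr=0.0000 cont=0.1334 V=0.1334[hold]; j=3 S=204.2550 intr=0.0000 cont=0.0000 V=0.0000[hold]; j=4 S=303.2867 intr=0.0000 cont=0.0000 V=0.0000[hold]
k=3: j=0 S=76.0276 intr=37.1124 cont=36.4675 V=37.1124[EX]; j=1 S=112.8891 intr=0.2509 cont=10.9621 V=10.9621[hold]; j=2 S=167.6226 intr=0.0000 cont=0.0710 V=0.0710[hold]; j=3 S=248.8932 intr=0.0000 cont=0.0000 V=0.0000[hold]
k=2: j=0 S=92.6428 intr=20.4972 cont=24.8062 V=24.8062[hold]; j=1 S=137.5600 intr=0.0000 cont=5.8624 V=5.8624[hold]; j=2 S=204.2550 intr=0.0000 cont=0.0377 V=0.0377[hold]
k=1: j=0 S=112.8891 intr=0.2509 cont=15.9032 V=15.9032[hold]; j=1 S=167.6226 intr=0.0000 cont=3.1350 V=3.1350[hold]
k=0: j=0 S=137.5600 intr=0.0000 cont=9.9072 V=9.9072[hold]

price = 9.9072
tree:
9.9072
15.9032 3.1350
24.8062 5.8624 0.0377
37.1124 10.9621 0.0710 0.0000
50.7477 20.4972 0.1334 0.0000 0.0000
61.9376 37.1124 0.2509 0.0000 0.0000 0.0000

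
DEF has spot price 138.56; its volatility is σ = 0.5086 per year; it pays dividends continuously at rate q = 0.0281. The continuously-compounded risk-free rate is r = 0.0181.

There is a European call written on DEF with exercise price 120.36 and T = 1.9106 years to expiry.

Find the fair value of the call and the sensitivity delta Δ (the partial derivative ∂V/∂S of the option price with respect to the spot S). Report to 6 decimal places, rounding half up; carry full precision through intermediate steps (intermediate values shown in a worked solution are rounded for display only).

price = 42.028453
Δ = 0.663486

σ√T = 0.5086·√1.9106 = 0.703010
d₁ = (ln(S/K) + (r−q+σ²/2)T) / (σ√T) = (ln(138.56/120.36) + (0.0181−0.0281+0.5086²/2)·1.9106) / 0.703010 = (0.140816 + 0.228005) / 0.703010 = 0.524632
d₂ = d₁ − σ√T = 0.524632 − 0.703010 = -0.178377
e^{−rT} = 0.966009
e^{−qT} = 0.947728
N(d₁) = 0.700081,  N(d₂) = 0.429213
Call price V = S·e^{−qT}·N(d₁) − K·e^{−rT}·N(d₂) = 91.932598 − 49.904146 = 42.028453
Δ = e^{−qT}·N(d₁) = 0.663486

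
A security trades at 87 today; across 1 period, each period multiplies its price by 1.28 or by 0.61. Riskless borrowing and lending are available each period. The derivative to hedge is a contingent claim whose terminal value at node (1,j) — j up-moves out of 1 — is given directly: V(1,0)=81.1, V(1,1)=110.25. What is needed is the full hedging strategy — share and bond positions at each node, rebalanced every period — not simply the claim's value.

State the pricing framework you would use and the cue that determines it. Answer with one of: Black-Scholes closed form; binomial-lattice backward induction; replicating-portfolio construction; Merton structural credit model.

Key observation: the deliverable is the dynamic trading strategy on the 1-step tree (spot 87, moves 1.28 and 0.61), so the valuation must go through the node-by-node replicating-portfolio solve.

framework: replicating-portfolio construction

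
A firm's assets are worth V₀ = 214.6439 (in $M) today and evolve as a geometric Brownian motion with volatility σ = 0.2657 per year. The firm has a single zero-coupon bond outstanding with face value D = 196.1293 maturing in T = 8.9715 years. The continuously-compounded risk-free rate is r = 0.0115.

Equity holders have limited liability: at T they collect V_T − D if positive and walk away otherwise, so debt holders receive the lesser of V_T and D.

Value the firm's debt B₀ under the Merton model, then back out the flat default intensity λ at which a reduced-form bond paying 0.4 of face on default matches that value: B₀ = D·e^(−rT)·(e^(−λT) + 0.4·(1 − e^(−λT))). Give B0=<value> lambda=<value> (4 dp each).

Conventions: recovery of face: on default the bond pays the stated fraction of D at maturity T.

Equity is a call on the firm's assets struck at D = 196.1293:
d₁ = [ln(V₀/D) + (r + σ²/2)T] / (σ√T)
   = [ln(214.6439/196.1293) + (0.0115 + 0.5·0.2657²)·8.9715] / (0.2657·√8.9715)
   = [0.090206 + 0.419850] / 0.795837 = 0.640906
d₂ = d₁ − σ√T = 0.640906 − 0.795837 = -0.154931
N(d₁) = 0.739208,  N(d₂) = 0.438438,  e^(−rT) = 0.901972
E₀ = V₀·N(d₁) − D·e^(−rT)·N(d₂)
   = 214.6439·0.739208 − 196.1293·0.901972·0.438438 = 81.105511
B₀ = V₀ − E₀ = 214.6439 − 81.105511 = 133.538389
e^(−λT) = (B₀·e^(rT)/D − 0.4)/(1 − 0.4) = (133.5384·1.108682/196.1293 − 0.4)/0.6 = 0.59144613
λ = −ln(0.59144613)/8.9715 = 0.058539

B0=133.5384 lambda=0.0585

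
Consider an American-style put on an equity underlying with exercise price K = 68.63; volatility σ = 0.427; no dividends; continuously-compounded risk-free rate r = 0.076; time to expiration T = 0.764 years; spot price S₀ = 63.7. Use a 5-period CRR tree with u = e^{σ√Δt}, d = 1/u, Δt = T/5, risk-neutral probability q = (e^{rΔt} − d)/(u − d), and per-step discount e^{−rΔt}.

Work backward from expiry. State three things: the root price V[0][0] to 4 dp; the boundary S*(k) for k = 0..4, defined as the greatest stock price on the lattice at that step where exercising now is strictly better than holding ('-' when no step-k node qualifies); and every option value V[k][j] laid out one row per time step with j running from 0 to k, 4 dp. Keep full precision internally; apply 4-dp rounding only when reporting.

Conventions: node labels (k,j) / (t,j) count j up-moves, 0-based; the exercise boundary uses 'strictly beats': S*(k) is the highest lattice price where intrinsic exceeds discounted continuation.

price = 10.7940
boundary = - - 45.6206 38.6075 45.6206
tree:
10.7940
16.0977 5.5995
23.0094 9.3766 1.8508
30.0225 15.1221 3.6946 0.0000
35.9575 23.0094 7.3752 0.0000 0.0000
40.9801 30.0225 14.7224 0.0000 0.0000 0.0000

Δt=0.15280  u=1.18165  d=0.84627  q=0.49320  discount=0.98845
step 5 (expiry): payoffs max(K−S,0) = 40.9801 30.0225 14.7224 0.0000 0.0000 0.0000
step 4: (k=4,j=0): S=32.6725, K−S=35.9575, hold=35.1651 ⇒ V=35.9575 exercise | (k=4,j=1): S=45.6206, K−S=23.0094, hold=22.2170 ⇒ V=23.0094 exercise | (k=4,j=2): S=63.7000, K−S=4.9300, hold=7.3752 ⇒ V=7.3752 continue | (k=4,j=3): S=88.9443, K−S=0.0000, hold=0.0000 ⇒ V=0.0000 continue | (k=4,j=4): S=124.1929, K−S=0.0000, hold=0.0000 ⇒ V=0.0000 continue  boundary S*=45.6206
step 3: (k=3,j=0): S=38.6075, K−S=30.0225, hold=29.2301 ⇒ V=30.0225 exercise | (k=3,j=1): S=53.9076, K−S=14.7224, hold=15.1221 ⇒ V=15.1221 continue | (k=3,j=2): S=75.2712, K−S=0.0000, hold=3.6946 ⇒ V=3.6946 continue | (k=3,j=3): S=105.1011, K−S=0.0000, hold=0.0000 ⇒ V=0.0000 continue  boundary S*=38.6075
step 2: (k=2,j=0): S=45.6206, K−S=23.0094, hold=22.4119 ⇒ V=23.0094 exercise | (k=2,j=1): S=63.7000, K−S=4.9300, hold=9.3766 ⇒ V=9.3766 continue | (k=2,j=2): S=88.9443, K−S=0.0000, hold=1.8508 ⇒ V=1.8508 continue  boundary S*=45.6206
step 1: (k=1,j=0): S=53.9076, K−S=14.7224, hold=16.0977 ⇒ V=16.0977 continue | (k=1,j=1): S=75.2712, K−S=0.0000, hold=5.5995 ⇒ V=5.5995 continue  boundary S*=-
step 0: (k=0,j=0): S=63.7000, K−S=4.9300, hold=10.7940 ⇒ V=10.7940 continue  boundary S*=-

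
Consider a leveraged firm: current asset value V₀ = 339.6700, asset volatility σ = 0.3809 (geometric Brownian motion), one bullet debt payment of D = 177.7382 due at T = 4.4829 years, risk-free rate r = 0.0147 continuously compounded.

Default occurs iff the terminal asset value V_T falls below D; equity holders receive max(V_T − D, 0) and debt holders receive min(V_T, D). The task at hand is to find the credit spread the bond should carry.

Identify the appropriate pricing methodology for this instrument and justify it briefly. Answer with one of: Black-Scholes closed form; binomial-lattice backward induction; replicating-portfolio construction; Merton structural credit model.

framework: Merton structural credit model

Key observation: the asked-for credit quantity lives on the firm's capital structure — asset value, asset volatility, debt face 177.7382 — which is the structural model's domain.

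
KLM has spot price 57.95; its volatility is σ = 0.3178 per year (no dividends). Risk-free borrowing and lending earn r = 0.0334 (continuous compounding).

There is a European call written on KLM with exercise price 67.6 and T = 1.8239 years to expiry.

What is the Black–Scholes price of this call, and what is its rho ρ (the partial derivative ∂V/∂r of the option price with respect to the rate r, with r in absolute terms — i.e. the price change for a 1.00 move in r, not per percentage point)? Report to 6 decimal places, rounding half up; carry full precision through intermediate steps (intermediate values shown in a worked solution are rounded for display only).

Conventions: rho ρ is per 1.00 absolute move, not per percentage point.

price = 7.737956
ρ = 38.635500

σ√T = 0.3178·√1.8239 = 0.429195
d₁ = (ln(S/K) + (r+σ²/2)T) / (σ√T) = (ln(57.95/67.6) + (0.0334+0.3178²/2)·1.8239) / 0.429195 = (-0.154027 + 0.153022) / 0.429195 = -0.002342
d₂ = d₁ − σ√T = -0.002342 − 0.429195 = -0.431537
e^{−rT} = 0.940900
N(d₁) = 0.499066,  N(d₂) = 0.333039
Call price V = S·N(d₁) − K·e^{−rT}·N(d₂) = 28.920861 − 21.182905 = 7.737956
ρ = K·T·e^{−rT}·N(d₂) = 38.635500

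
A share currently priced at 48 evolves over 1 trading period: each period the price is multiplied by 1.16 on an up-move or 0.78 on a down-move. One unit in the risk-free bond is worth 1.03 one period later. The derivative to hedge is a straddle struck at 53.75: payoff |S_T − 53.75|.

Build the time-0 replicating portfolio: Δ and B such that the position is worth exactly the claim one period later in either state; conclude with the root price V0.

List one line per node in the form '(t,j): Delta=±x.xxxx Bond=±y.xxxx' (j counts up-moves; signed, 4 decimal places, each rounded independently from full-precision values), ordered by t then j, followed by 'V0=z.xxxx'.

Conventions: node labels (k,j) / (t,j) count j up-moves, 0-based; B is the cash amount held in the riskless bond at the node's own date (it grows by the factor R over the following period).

Risk-neutral probability p* = (R−d)/(u−d) = (1.03−0.78)/(1.16−0.78) = 0.6579.
Terminal payoffs: V(1,0)=16.3100, V(1,1)=1.9300
Node (0,0) S=48.0000: V=(p*·1.9300+(1−p*)·16.3100)/1.03=6.6500; Δ=(1.9300−16.3100)/(55.6800−37.4400)=-0.7884; B=V−Δ·S=44.4921
Sanity check at the root: Δ(0,0)·S0 + B(0,0) reproduces V0 = 6.6500.

(0,0): Delta=-0.7884 Bond=44.4921
V0=6.6500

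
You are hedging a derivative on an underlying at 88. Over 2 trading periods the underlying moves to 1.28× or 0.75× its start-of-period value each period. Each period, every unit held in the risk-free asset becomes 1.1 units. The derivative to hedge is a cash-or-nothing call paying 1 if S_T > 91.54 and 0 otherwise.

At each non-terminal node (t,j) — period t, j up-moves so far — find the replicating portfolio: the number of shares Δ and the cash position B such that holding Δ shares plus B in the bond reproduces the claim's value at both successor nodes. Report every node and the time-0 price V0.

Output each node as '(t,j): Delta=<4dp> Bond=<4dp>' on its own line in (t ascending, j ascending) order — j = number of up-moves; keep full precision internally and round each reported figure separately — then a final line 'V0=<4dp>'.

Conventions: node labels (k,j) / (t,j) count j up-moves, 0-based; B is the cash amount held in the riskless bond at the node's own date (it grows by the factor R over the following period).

Risk-neutral probability p* = (R−d)/(u−d) = (1.1−0.75)/(1.28−0.75) = 0.6604.
Terminal payoffs: V(2,0)=0.0000, V(2,1)=0.0000, V(2,2)=1.0000
(1,0): S=66.0000. Δ = (V_up−V_dn)/(S_up−S_dn) = (0.0000−0.0000)/(84.4800−49.5000) = 0.0000. V = [p*·0.0000 + (1−p*)·0.0000]/1.1 = 0.0000. B = V − Δ·S = 0.0000.
(1,1): S=112.6400. Δ = (V_up−V_dn)/(S_up−S_dn) = (1.0000−0.0000)/(144.1792−84.4800) = 0.0168. V = [p*·1.0000 + (1−p*)·0.0000]/1.1 = 0.6003. B = V − Δ·S = -1.2864.
(0,0): S=88.0000. Δ = (V_up−V_dn)/(S_up−S_dn) = (0.6003−0.0000)/(112.6400−66.0000) = 0.0129. V = [p*·0.6003 + (1−p*)·0.0000]/1.1 = 0.3604. B = V − Δ·S = -0.7723.
Sanity check at the root: Δ(0,0)·S0 + B(0,0) reproduces V0 = 0.3604.

(0,0): Delta=0.0129 Bond=-0.7723
(1,0): Delta=0.0000 Bond=0.0000
(1,1): Delta=0.0168 Bond=-1.2864
V0=0.3604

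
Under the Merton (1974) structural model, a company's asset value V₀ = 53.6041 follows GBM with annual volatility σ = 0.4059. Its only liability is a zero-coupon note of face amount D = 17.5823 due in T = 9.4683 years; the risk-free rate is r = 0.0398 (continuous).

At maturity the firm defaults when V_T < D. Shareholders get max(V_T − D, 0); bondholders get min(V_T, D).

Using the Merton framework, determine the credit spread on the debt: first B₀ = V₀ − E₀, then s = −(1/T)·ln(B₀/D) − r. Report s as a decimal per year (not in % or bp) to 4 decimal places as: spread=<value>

spread=0.0149

Work the structural quantities from V₀ = 53.6041 against face 17.5823:
d₁ = [ln(V₀/D) + (r + σ²/2)T] / (σ√T)
   = [ln(53.6041/17.5823) + (0.0398 + 0.5·0.4059²)·9.4683] / (0.4059·√9.4683)
   = [1.114733 + 1.156812] / 1.248979 = 1.818722
d₂ = d₁ − σ√T = 1.818722 − 1.248979 = 0.569743
N(d₁) = 0.965523,  N(d₂) = 0.715574,  e^(−rT) = 0.686027
E₀ = V₀·N(d₁) − D·e^(−rT)·N(d₂)
   = 53.6041·0.965523 − 17.5823·0.686027·0.715574 = 43.124790
B₀ = V₀ − E₀ = 53.6041 − 43.124790 = 10.479310
spread = −(1/T)·ln(B₀/D) − r = −(1/9.4683)·ln(10.479310/17.5823) − 0.0398 = 0.01485499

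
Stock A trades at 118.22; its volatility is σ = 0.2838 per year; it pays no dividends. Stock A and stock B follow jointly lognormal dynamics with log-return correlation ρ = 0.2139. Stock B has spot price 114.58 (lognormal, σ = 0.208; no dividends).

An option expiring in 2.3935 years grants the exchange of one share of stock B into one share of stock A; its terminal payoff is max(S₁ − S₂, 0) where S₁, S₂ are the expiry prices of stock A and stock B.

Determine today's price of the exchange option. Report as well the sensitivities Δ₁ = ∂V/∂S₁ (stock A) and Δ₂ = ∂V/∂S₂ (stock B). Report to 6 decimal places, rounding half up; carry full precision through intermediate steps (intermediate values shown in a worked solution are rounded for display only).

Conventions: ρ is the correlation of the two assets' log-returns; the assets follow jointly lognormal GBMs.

σ_eff = √(σ₁² + σ₂² − 2ρσ₁σ₂) = √(0.2838² + 0.208² − 2·0.2139·0.2838·0.208) = 0.313932
d₁ = (ln(S₁/S₂) + (q₂ − q₁ + σ_eff²/2)T) / (σ_eff√T) = (ln(118.22/114.58) + (0.0 − 0.0 + 0.049277)·2.3935) / 0.485682 = 0.307233
d₂ = d₁ − σ_eff√T = 0.307233 − 0.485682 = -0.178449
N(d₁) = 0.620667,  N(d₂) = 0.429185
V = S₁·e^{−q₁T}·N(d₁) − S₂·e^{−q₂T}·N(d₂) = 73.375253 − 49.176033 = 24.199220
Key observation: r never enters — measured in units of stock B, the claim is a call on S₁/S₂ struck at 1, so only the dividend yields and σ_eff matter.
Δ₁ = e^{−q₁T}·N(d₁) = 0.620667;  Δ₂ = −e^{−q₂T}·N(d₂) = -0.429185

exchange price = 24.199220
Δ1 = 0.620667
Δ2 = -0.429185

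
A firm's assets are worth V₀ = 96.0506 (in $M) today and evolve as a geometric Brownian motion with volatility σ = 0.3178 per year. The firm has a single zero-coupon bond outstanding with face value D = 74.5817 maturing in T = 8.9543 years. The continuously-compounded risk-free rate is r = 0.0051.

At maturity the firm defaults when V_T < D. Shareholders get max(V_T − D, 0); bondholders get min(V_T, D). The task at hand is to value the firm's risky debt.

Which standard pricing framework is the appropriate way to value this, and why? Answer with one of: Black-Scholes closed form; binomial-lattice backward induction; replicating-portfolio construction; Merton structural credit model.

Key observation: assets follow a GBM and default happens iff V_T < 74.5817; valuing claims on that split (equity as a call, risky debt as the residual) is the structural model's definition.

framework: Merton structural credit model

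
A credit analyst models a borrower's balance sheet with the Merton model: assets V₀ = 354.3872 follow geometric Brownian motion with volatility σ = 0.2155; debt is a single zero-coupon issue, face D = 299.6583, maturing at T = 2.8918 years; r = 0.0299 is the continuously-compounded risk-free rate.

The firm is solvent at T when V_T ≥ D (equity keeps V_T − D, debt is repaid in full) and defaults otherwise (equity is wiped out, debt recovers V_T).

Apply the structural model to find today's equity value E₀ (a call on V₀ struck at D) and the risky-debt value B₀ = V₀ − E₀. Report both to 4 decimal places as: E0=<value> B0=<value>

Equity is a call on the firm's assets struck at D = 299.6583:
d₁ = [ln(V₀/D) + (r + σ²/2)T] / (σ√T)
   = [ln(354.3872/299.6583) + (0.0299 + 0.5·0.2155²)·2.8918] / (0.2155·√2.8918)
   = [0.167747 + 0.153613] / 0.366464 = 0.876921
d₂ = d₁ − σ√T = 0.876921 − 0.366464 = 0.510457
N(d₁) = 0.809735,  N(d₂) = 0.695134,  e^(−rT) = 0.917168
E₀ = V₀·N(d₁) − D·e^(−rT)·N(d₂)
   = 354.3872·0.809735 − 299.6583·0.917168·0.695134 = 95.911207
B₀ = V₀ − E₀ = 354.3872 − 95.911207 = 258.475993

E0=95.9112 B0=258.4760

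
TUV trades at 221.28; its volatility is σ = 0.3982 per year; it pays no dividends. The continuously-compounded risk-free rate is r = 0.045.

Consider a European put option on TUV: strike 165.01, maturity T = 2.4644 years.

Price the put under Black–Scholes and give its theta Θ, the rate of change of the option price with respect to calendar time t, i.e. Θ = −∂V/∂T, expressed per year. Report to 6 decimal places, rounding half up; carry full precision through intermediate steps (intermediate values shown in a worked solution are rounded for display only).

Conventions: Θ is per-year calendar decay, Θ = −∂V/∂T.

price = 17.183900
Θ = -4.613635

σ√T = 0.3982·√2.4644 = 0.625111
d₁ = (ln(S/K) + (r+σ²/2)T) / (σ√T) = (ln(221.28/165.01) + (0.045+0.3982²/2)·2.4644) / 0.625111 = (0.293423 + 0.306280) / 0.625111 = 0.959354
d₂ = d₁ − σ√T = 0.959354 − 0.625111 = 0.334244
e^{−rT} = 0.895030
N(−d₁) = 0.168690,  N(−d₂) = 0.369098
Put price V = K·e^{−rT}·N(−d₂) − S·N(−d₁) = 54.511666 − 37.327766 = 17.183900
φ(d₁) = (1/√(2π))·e^{−d₁²/2} = 0.251800
Θ = −S·φ(d₁)·σ/(2√T) + r·K·e^{−rT}·N(−d₂) = −7.066660 + 2.453025 = -4.613635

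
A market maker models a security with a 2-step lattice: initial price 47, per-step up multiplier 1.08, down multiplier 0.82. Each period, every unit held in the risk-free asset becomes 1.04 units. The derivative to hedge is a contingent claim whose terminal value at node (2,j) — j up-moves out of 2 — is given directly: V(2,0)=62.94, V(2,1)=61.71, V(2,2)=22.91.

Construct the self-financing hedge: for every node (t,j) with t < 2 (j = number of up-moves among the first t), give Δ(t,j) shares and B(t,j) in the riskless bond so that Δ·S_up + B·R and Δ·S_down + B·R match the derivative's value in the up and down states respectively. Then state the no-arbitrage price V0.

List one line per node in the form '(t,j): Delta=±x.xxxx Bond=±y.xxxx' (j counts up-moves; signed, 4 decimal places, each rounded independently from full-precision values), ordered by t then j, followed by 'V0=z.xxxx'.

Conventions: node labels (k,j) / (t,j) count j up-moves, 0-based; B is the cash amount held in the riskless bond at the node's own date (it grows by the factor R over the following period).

Arbitrage-free pricing uses the up-move probability p* = (R−d)/(u−d) = 0.8462, discounting each step at R = 1.04.
Expiry values: V(2,0)=62.9400, V(2,1)=61.7100, V(2,2)=22.9100
Node (1,0) S=38.5400: V=(p*·61.7100+(1−p*)·62.9400)/1.04=59.5185; Δ=(61.7100−62.9400)/(41.6232−31.6028)=-0.1227; B=V−Δ·S=64.2493
Node (1,1) S=50.7600: V=(p*·22.9100+(1−p*)·61.7100)/1.04=27.7685; Δ=(22.9100−61.7100)/(54.8208−41.6232)=-2.9399; B=V−Δ·S=176.9993
Node (0,0) S=47.0000: V=(p*·27.7685+(1−p*)·59.5185)/1.04=31.3972; Δ=(27.7685−59.5185)/(50.7600−38.5400)=-2.5982; B=V−Δ·S=153.5126
Sanity check at the root: Δ(0,0)·S0 + B(0,0) reproduces V0 = 31.3972.

(0,0): Delta=-2.5982 Bond=153.5126
(1,0): Delta=-0.1227 Bond=64.2493
(1,1): Delta=-2.9399 Bond=176.9993
V0=31.3972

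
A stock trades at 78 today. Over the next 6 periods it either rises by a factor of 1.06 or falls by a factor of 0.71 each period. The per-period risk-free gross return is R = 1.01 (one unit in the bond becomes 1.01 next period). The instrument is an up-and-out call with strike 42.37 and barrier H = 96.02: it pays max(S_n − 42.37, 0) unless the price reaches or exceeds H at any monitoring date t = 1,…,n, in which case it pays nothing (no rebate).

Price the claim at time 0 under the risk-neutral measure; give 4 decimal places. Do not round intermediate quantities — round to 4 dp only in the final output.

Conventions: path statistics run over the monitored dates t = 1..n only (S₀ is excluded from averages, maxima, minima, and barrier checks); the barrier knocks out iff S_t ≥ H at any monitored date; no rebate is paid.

price = 8.9616

Risk-neutral up-probability p* = (R−d)/(u−d) = (1.01−0.71)/(1.06−0.71) = 0.8571; the claim prices as the p*-weighted sum of path payoffs discounted by R^6.
Enumerate all 2^6 = 64 price paths (U = up ×1.06, D = down ×0.71); each path with k up-moves has probability p*^k·(1−p*)^(6−k).
DDDDDD: M=55.3800, payoff=0.0000, prob=0.000008
UDDDDD: M=82.6800, payoff=0.0000, prob=0.000051
DUDDDD: M=58.7028, payoff=0.0000, prob=0.000051
UUDDDD: M=87.6408, payoff=0.0000, prob=0.000306
DDUDDD: M=55.3800, payoff=0.0000, prob=0.000051
UDUDDD: M=82.6800, payoff=0.0000, prob=0.000306
DUUDDD: M=62.2250, payoff=0.0000, prob=0.000306
UUUDDD: M=92.8992, payoff=0.0000, prob=0.001836
DDDUDD: M=55.3800, payoff=0.0000, prob=0.000051
UDDUDD: M=82.6800, payoff=0.0000, prob=0.000306
DUDUDD: M=58.7028, payoff=0.0000, prob=0.000306
UUDUDD: M=87.6408, payoff=0.0000, prob=0.001836
DDUUDD: M=55.3800, payoff=0.0000, prob=0.000306
UDUUDD: M=82.6800, payoff=0.0000, prob=0.001836
DUUUDD: M=65.9585, payoff=0.0000, prob=0.001836
UUUUDD: M=98.4732, payoff=0.0000, prob=0.011016
DDDDUD: M=55.3800, payoff=0.0000, prob=0.000051
UDDDUD: M=82.6800, payoff=0.0000, prob=0.000306
DUDDUD: M=58.7028, payoff=0.0000, prob=0.000306
UUDDUD: M=87.6408, payoff=0.0000, prob=0.001836
DDUDUD: M=55.3800, payoff=0.0000, prob=0.000306
UDUDUD: M=82.6800, payoff=0.0000, prob=0.001836
DUUDUD: M=62.2250, payoff=0.0000, prob=0.001836
UUUDUD: M=92.8992, payoff=7.2703, prob=0.011016
DDDUUD: M=55.3800, payoff=0.0000, prob=0.000306
UDDUUD: M=82.6800, payoff=0.0000, prob=0.001836
DUDUUD: M=58.7028, payoff=0.0000, prob=0.001836
UUDUUD: M=87.6408, payoff=7.2703, prob=0.011016
DDUUUD: M=55.3800, payoff=0.0000, prob=0.001836
UDUUUD: M=82.6800, payoff=7.2703, prob=0.011016
DUUUUD: M=69.9160, payoff=7.2703, prob=0.011016
UUUUUD: M=104.3816, payoff=0.0000, prob=0.066095
DDDDDU: M=55.3800, payoff=0.0000, prob=0.000051
UDDDDU: M=82.6800, payoff=0.0000, prob=0.000306
DUDDDU: M=58.7028, payoff=0.0000, prob=0.000306
UUDDDU: M=87.6408, payoff=0.0000, prob=0.001836
DDUDDU: M=55.3800, payoff=0.0000, prob=0.000306
UDUDDU: M=82.6800, payoff=0.0000, prob=0.001836
DUUDDU: M=62.2250, payoff=0.0000, prob=0.001836
UUUDDU: M=92.8992, payoff=7.2703, prob=0.011016
DDDUDU: M=55.3800, payoff=0.0000, prob=0.000306
UDDUDU: M=82.6800, payoff=0.0000, prob=0.001836
DUDUDU: M=58.7028, payoff=0.0000, prob=0.001836
UUDUDU: M=87.6408, payoff=7.2703, prob=0.011016
DDUUDU: M=55.3800, payoff=0.0000, prob=0.001836
UDUUDU: M=82.6800, payoff=7.2703, prob=0.011016
DUUUDU: M=65.9585, payoff=7.2703, prob=0.011016
UUUUDU: M=98.4732, payoff=0.0000, prob=0.066095
DDDDUU: M=55.3800, payoff=0.0000, prob=0.000306
UDDDUU: M=82.6800, payoff=0.0000, prob=0.001836
DUDDUU: M=58.7028, payoff=0.0000, prob=0.001836
UUDDUU: M=87.6408, payoff=7.2703, prob=0.011016
DDUDUU: M=55.3800, payoff=0.0000, prob=0.001836
UDUDUU: M=82.6800, payoff=7.2703, prob=0.011016
DUUDUU: M=62.2250, payoff=7.2703, prob=0.011016
UUUDUU: M=92.8992, payoff=31.7409, prob=0.066095
DDDUUU: M=55.3800, payoff=0.0000, prob=0.001836
UDDUUU: M=82.6800, payoff=7.2703, prob=0.011016
DUDUUU: M=58.7028, payoff=7.2703, prob=0.011016
UUDUUU: M=87.6408, payoff=31.7409, prob=0.066095
DDUUUU: M=55.3800, payoff=7.2703, prob=0.011016
UDUUUU: M=82.6800, payoff=31.7409, prob=0.066095
DUUUUU: M=74.1109, payoff=31.7409, prob=0.066095
UUUUUU: M=110.6445, payoff=0.0000, prob=0.396569
Price = Σ prob·payoff / R^6 = 9.512899 / 1.061520 = 8.9616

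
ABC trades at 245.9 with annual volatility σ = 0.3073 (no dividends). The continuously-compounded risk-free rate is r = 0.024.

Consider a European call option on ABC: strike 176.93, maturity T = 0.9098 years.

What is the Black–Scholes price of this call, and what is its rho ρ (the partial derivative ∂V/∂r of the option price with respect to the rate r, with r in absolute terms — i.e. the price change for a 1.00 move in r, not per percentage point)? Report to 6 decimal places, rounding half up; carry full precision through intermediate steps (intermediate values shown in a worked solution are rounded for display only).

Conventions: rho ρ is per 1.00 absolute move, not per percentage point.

σ√T = 0.3073·√0.9098 = 0.293113
d₁ = (ln(S/K) + (r+σ²/2)T) / (σ√T) = (ln(245.9/176.93) + (0.024+0.3073²/2)·0.9098) / 0.293113 = (0.329171 + 0.064793) / 0.293113 = 1.344066
d₂ = d₁ − σ√T = 1.344066 − 0.293113 = 1.050953
e^{−rT} = 0.978401
N(d₁) = 0.910537,  N(d₂) = 0.853360
Call price V = S·N(d₁) − K·e^{−rT}·N(d₂) = 223.900927 − 147.723910 = 76.177017
ρ = K·T·e^{−rT}·N(d₂) = 134.399214

price = 76.177017
ρ = 134.399214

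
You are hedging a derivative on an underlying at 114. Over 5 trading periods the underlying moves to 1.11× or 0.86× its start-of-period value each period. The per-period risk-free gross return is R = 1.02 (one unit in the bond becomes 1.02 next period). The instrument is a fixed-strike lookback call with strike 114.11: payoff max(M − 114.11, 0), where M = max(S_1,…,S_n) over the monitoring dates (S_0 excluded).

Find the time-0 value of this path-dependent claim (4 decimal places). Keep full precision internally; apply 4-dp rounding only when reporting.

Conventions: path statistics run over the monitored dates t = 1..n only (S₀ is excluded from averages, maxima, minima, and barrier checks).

price = 25.3139

Risk-neutral up-probability p* = (R−d)/(u−d) = (1.02−0.86)/(1.11−0.86) = 0.6400; the claim prices as the p*-weighted sum of path payoffs discounted by R^5.
Enumerate all 2^5 = 32 price paths (U = up ×1.11, D = down ×0.86); each path with k up-moves has probability p*^k·(1−p*)^(5−k).
DDDDD: M=98.0400, payoff=0.0000, prob=0.006047
UDDDD: M=126.5400, payoff=12.4300, prob=0.010750
DUDDD: M=108.8244, payoff=0.0000, prob=0.010750
UUDDD: M=140.4594, payoff=26.3494, prob=0.019110
DDUDD: M=98.0400, payoff=0.0000, prob=0.010750
UDUDD: M=126.5400, payoff=12.4300, prob=0.019110
DUUDD: M=120.7951, payoff=6.6851, prob=0.019110
UUUDD: M=155.9099, payoff=41.7999, prob=0.033974
DDDUD: M=98.0400, payoff=0.0000, prob=0.010750
UDDUD: M=126.5400, payoff=12.4300, prob=0.019110
DUDUD: M=108.8244, payoff=0.0000, prob=0.019110
UUDUD: M=140.4594, payoff=26.3494, prob=0.033974
DDUUD: M=103.8838, payoff=0.0000, prob=0.019110
UDUUD: M=134.0825, payoff=19.9725, prob=0.033974
DUUUD: M=134.0825, payoff=19.9725, prob=0.033974
UUUUD: M=173.0600, payoff=58.9500, prob=0.060398
DDDDU: M=98.0400, payoff=0.0000, prob=0.010750
UDDDU: M=126.5400, payoff=12.4300, prob=0.019110
DUDDU: M=108.8244, payoff=0.0000, prob=0.019110
UUDDU: M=140.4594, payoff=26.3494, prob=0.033974
DDUDU: M=98.0400, payoff=0.0000, prob=0.019110
UDUDU: M=126.5400, payoff=12.4300, prob=0.033974
DUUDU: M=120.7951, payoff=6.6851, prob=0.033974
UUUDU: M=155.9099, payoff=41.7999, prob=0.060398
DDDUU: M=98.0400, payoff=0.0000, prob=0.019110
UDDUU: M=126.5400, payoff=12.4300, prob=0.033974
DUDUU: M=115.3110, payoff=1.2010, prob=0.033974
UUDUU: M=148.8316, payoff=34.7216, prob=0.060398
DDUUU: M=115.3110, payoff=1.2010, prob=0.033974
UDUUU: M=148.8316, payoff=34.7216, prob=0.060398
DUUUU: M=148.8316, payoff=34.7216, prob=0.060398
UUUUU: M=192.0966, payoff=77.9866, prob=0.107374
Price = Σ prob·payoff / R^5 = 27.948619 / 1.104081 = 25.3139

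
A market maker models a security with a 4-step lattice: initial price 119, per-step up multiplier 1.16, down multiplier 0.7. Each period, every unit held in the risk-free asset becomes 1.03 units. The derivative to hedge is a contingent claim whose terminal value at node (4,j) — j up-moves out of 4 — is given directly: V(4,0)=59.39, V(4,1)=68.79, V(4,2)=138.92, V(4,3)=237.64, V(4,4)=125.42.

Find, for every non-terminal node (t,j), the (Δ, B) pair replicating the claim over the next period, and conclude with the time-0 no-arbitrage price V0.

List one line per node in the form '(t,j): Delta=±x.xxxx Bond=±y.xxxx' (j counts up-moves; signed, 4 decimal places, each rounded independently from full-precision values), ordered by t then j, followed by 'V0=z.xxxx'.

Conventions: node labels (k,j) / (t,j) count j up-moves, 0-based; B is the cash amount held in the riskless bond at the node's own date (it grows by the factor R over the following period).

(0,0): Delta=0.2325 Bond=124.7008
(1,0): Delta=1.9678 Bond=-16.1043
(1,1): Delta=-0.1800 Bond=185.3842
(2,0): Delta=1.9172 Bond=-13.6382
(2,1): Delta=1.9798 Bond=-17.7492
(2,2): Delta=-0.6934 Bond=273.1589
(3,0): Delta=0.5006 Bond=43.7725
(3,1): Delta=2.2540 Bond=-36.8248
(3,2): Delta=1.9146 Bond=-10.9768
(3,3): Delta=-1.3134 Bond=396.5141
V0=152.3727

Since d<R<u, set p* = (R−d)/(u−d) = 0.7174; price each node as the discounted p*-expectation of its children.
Terminal payoffs: V(4,0)=59.3900, V(4,1)=68.7900, V(4,2)=138.9200, V(4,3)=237.6400, V(4,4)=125.4200
(3,0): S=40.8170. Δ = (V_up−V_dn)/(S_up−S_dn) = (68.7900−59.3900)/(47.3477−28.5719) = 0.5006. V = [p*·68.7900 + (1−p*)·59.3900]/1.03 = 64.2073. B = V − Δ·S = 43.7725.
(3,1): S=67.6396. Δ = (V_up−V_dn)/(S_up−S_dn) = (138.9200−68.7900)/(78.4619−47.3477) = 2.2540. V = [p*·138.9200 + (1−p*)·68.7900]/1.03 = 115.6317. B = V − Δ·S = -36.8248.
(3,2): S=112.0885. Δ = (V_up−V_dn)/(S_up−S_dn) = (237.6400−138.9200)/(130.0226−78.4619) = 1.9146. V = [p*·237.6400 + (1−p*)·138.9200]/1.03 = 203.6319. B = V − Δ·S = -10.9768.
(3,3): S=185.7466. Δ = (V_up−V_dn)/(S_up−S_dn) = (125.4200−237.6400)/(215.4661−130.0226) = -1.3134. V = [p*·125.4200 + (1−p*)·237.6400]/1.03 = 152.5576. B = V − Δ·S = 396.5141.
(2,0): S=58.3100. Δ = (V_up−V_dn)/(S_up−S_dn) = (115.6317−64.2073)/(67.6396−40.8170) = 1.9172. V = [p*·115.6317 + (1−p*)·64.2073]/1.03 = 98.1541. B = V − Δ·S = -13.6382.
(2,1): S=96.6280. Δ = (V_up−V_dn)/(S_up−S_dn) = (203.6319−115.6317)/(112.0885−67.6396) = 1.9798. V = [p*·203.6319 + (1−p*)·115.6317]/1.03 = 173.5556. B = V − Δ·S = -17.7492.
(2,2): S=160.1264. Δ = (V_up−V_dn)/(S_up−S_dn) = (152.5576−203.6319)/(185.7466−112.0885) = -0.6934. V = [p*·152.5576 + (1−p*)·203.6319]/1.03 = 162.1278. B = V − Δ·S = 273.1589.
(1,0): S=83.3000. Δ = (V_up−V_dn)/(S_up−S_dn) = (173.5556−98.1541)/(96.6280−58.3100) = 1.9678. V = [p*·173.5556 + (1−p*)·98.1541]/1.03 = 147.8121. B = V − Δ·S = -16.1043.
(1,1): S=138.0400. Δ = (V_up−V_dn)/(S_up−S_dn) = (162.1278−173.5556)/(160.1264−96.6280) = -0.1800. V = [p*·162.1278 + (1−p*)·173.5556]/1.03 = 160.5412. B = V − Δ·S = 185.3842.
(0,0): S=119.0000. Δ = (V_up−V_dn)/(S_up−S_dn) = (160.5412−147.8121)/(138.0400−83.3000) = 0.2325. V = [p*·160.5412 + (1−p*)·147.8121]/1.03 = 152.3727. B = V − Δ·S = 124.7008.
Verification: the root portfolio costs Δ(0,0)·S0 + B(0,0) = 152.3727, matching V0.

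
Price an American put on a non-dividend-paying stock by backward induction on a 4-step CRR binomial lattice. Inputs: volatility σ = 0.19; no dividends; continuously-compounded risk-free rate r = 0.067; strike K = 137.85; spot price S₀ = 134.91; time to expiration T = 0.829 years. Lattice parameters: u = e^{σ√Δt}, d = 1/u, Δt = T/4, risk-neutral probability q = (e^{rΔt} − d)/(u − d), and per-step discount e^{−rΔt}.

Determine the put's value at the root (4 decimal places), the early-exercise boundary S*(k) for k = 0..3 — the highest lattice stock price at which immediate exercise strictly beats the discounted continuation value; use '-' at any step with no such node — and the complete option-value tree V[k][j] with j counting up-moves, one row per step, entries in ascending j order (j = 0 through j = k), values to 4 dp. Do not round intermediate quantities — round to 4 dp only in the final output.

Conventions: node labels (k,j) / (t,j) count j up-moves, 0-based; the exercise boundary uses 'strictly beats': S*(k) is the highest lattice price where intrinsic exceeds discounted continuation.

Δt=0.20725  u=1.09035  d=0.91714  q=0.55912  discount=0.98621
step 4 (expiry): payoffs max(K−S,0) = 42.3983 24.3714 2.9400 0.0000 0.0000
step 3: (k=3,j=0): S=104.0755, K−S=33.7745, hold=31.8735 ⇒ V=33.7745 exercise | (k=3,j=1): S=123.7311, K−S=14.1189, hold=12.2179 ⇒ V=14.1189 exercise | (k=3,j=2): S=147.0989, K−S=0.0000, hold=1.2783 ⇒ V=1.2783 continue | (k=3,j=3): S=174.8798, K−S=0.0000, hold=0.0000 ⇒ V=0.0000 continue  boundary S*=123.7311
step 2: (k=2,j=0): S=113.4786, K−S=24.3714, hold=22.4705 ⇒ V=24.3714 exercise | (k=2,j=1): S=134.9100, K−S=2.9400, hold=6.8438 ⇒ V=6.8438 continue | (k=2,j=2): S=160.3890, K−S=0.0000, hold=0.5558 ⇒ V=0.5558 continue  boundary S*=113.4786
step 1: (k=1,j=0): S=123.7311, K−S=14.1189, hold=14.3705 ⇒ V=14.3705 continue | (k=1,j=1): S=147.0989, K−S=0.0000, hold=3.2822 ⇒ V=3.2822 continue  boundary S*=-
step 0: (k=0,j=0): S=134.9100, K−S=2.9400, hold=8.0582 ⇒ V=8.0582 continue  boundary S*=-

price = 8.0582
boundary = - - 113.4786 123.7311
tree:
8.0582
14.3705 3.2822
24.3714 6.8438 0.5558
33.7745 14.1189 1.2783 0.0000
42.3983 24.3714 2.9400 0.0000 0.0000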